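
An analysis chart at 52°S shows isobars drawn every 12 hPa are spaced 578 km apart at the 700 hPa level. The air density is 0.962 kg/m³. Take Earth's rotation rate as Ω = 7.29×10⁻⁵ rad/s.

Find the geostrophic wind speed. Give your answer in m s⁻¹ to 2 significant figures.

19 m s⁻¹

Coriolis parameter at 52°S:
f = 2Ω sin φ = 2 × 7.29×10⁻⁵ × sin 52° = 1.15×10⁻⁴ s⁻¹
Pressure gradient: |∂P/∂n| = 1200 Pa / 578000 m = 2.08×10⁻³ Pa/m
Geostrophic balance (pressure-gradient force = Coriolis force):
V_g = (1/(fρ)) |∂P/∂n| = 2.08×10⁻³ / (1.15×10⁻⁴ × 0.962) = 18.8 m/s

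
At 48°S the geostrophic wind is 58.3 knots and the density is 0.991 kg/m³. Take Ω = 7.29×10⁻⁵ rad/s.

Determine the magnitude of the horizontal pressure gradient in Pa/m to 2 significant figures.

Coriolis parameter at 48°S:
f = 2Ω sin φ = 2 × 7.29×10⁻⁵ × sin 48° = 1.08×10⁻⁴ s⁻¹
Wind speed in SI: 58.3 knots = 30.0 m/s
Geostrophic balance rearranged: |∂P/∂n| = f ρ V_g
|∂P/∂n| = 1.08×10⁻⁴ × 0.991 × 30.0 = 3.22×10⁻³ Pa/m

3.2×10⁻³ Pa/m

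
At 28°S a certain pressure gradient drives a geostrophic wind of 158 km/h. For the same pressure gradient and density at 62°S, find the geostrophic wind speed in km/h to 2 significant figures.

84 km/h

With the same pressure gradient and density, V_g ∝ 1/f ∝ 1/sin φ.
V₂ = V₁ · sin φ₁ / sin φ₂ = 158 × sin 28° / sin 62°
V₂ = 158 × 0.4695/0.8829 = 84 km/h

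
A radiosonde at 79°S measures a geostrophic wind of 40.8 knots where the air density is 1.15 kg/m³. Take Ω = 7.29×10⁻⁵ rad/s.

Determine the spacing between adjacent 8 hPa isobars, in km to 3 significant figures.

Coriolis parameter at 79°S:
f = 2Ω sin φ = 2 × 7.29×10⁻⁵ × sin 79° = 1.43×10⁻⁴ s⁻¹
Wind speed in SI: 40.8 knots = 21.0 m/s
Geostrophic balance rearranged: |∂P/∂n| = f ρ V_g
|∂P/∂n| = 1.43×10⁻⁴ × 1.15 × 21.0 = 3.45×10⁻³ Pa/m
Isobar spacing: Δn = ΔP/|∂P/∂n| = 800 Pa / 3.45×10⁻³ Pa/m = 231574 m ≈ 232 km

232 km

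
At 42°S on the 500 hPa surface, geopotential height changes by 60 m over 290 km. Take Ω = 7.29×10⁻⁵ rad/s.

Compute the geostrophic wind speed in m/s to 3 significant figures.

20.8 m/s

Coriolis parameter at 42°S:
f = 2Ω sin φ = 2 × 7.29×10⁻⁵ × sin 42° = 9.76×10⁻⁵ s⁻¹
Height gradient: |∂Z/∂n| = 60 m / 290000 m = 2.07×10⁻⁴
On a pressure surface, geostrophic balance gives V_g = (g/f)|∂Z/∂n|:
V_g = 9.81 × 2.07×10⁻⁴ / 9.76×10⁻⁵ = 20.8 m/s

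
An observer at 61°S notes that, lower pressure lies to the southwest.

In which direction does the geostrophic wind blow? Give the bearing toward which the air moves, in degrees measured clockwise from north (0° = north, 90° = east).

135°

The pressure-gradient force points toward the southwest (bearing 225°).
Geostrophic balance: in the Southern Hemisphere the Coriolis force deflects motion to the left, so the geostrophic wind blows 90° to the left of the pressure-gradient force (low pressure on the right).
Rotating 225° by 90° counterclockwise gives 135° — the wind blows toward the southeast.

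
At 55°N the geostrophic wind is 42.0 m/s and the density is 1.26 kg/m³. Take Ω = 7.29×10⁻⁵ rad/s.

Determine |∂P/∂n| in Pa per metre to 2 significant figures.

6.3×10⁻³ Pa/m

Coriolis parameter at 55°N:
f = 2Ω sin φ = 2 × 7.29×10⁻⁵ × sin 55° = 1.19×10⁻⁴ s⁻¹
Geostrophic balance rearranged: |∂P/∂n| = f ρ V_g
|∂P/∂n| = 1.19×10⁻⁴ × 1.26 × 42.0 = 6.32×10⁻³ Pa/m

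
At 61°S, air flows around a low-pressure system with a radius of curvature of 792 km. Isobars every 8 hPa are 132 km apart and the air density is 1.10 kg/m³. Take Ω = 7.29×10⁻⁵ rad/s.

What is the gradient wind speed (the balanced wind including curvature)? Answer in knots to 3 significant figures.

63.5 knots

Coriolis parameter at 61°S:
f = 2Ω sin φ = 2 × 7.29×10⁻⁵ × sin 61° = 1.28×10⁻⁴ s⁻¹
Pressure gradient: |∂P/∂n| = 800 Pa / 132000 m = 6.06×10⁻³ Pa/m
Geostrophic speed: V_g = |∂P/∂n|/(fρ) = 6.06×10⁻³/(1.28×10⁻⁴ × 1.10) = 43.2 m/s
Around a low, centrifugal force acts outward with Coriolis, so pressure-gradient force balances both:
(1/ρ)|∂P/∂n| = fV + V²/R  →  V² + fR·V − fR·V_g = 0
With fR = 1.28×10⁻⁴ × 792×10³ m = 101 m/s:
V = [−fR + √((fR)² + 4 fR V_g)]/2 = [−101 + √(101² + 4×101×43.2)]/2 = 32.7 m/s
Subgeostrophic (V < V_g = 43.2 m/s), as expected around a low.
Converting: 32.7 m/s × 1.944 = 63.5 knots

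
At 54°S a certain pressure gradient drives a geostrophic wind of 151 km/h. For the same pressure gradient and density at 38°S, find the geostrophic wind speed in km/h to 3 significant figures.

198 km/h

With the same pressure gradient and density, V_g ∝ 1/f ∝ 1/sin φ.
V₂ = V₁ · sin φ₁ / sin φ₂ = 151 × sin 54° / sin 38°
V₂ = 151 × 0.8090/0.6157 = 198 km/h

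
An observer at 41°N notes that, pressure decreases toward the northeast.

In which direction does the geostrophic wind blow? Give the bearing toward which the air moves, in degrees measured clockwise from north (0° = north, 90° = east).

135°

The pressure-gradient force points toward the northeast (bearing 045°).
Geostrophic balance: in the Northern Hemisphere the Coriolis force deflects motion to the right, so the geostrophic wind blows 90° to the right of the pressure-gradient force (low pressure on the left).
Rotating 045° by 90° clockwise gives 135° — the wind blows toward the southeast.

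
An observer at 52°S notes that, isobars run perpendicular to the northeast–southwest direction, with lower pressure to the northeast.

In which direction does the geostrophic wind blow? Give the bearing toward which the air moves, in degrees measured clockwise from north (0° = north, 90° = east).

315°

The pressure-gradient force points toward the northeast (bearing 045°).
Geostrophic balance: in the Southern Hemisphere the Coriolis force deflects motion to the left, so the geostrophic wind blows 90° to the left of the pressure-gradient force (low pressure on the right).
Rotating 045° by 90° counterclockwise gives 315° — the wind blows toward the northwest.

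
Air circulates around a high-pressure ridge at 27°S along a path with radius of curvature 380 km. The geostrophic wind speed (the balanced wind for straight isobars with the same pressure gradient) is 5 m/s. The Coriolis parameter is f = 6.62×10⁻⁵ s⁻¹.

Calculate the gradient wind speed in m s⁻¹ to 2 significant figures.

6.9 m s⁻¹

Around a high, pressure-gradient force acts outward with centrifugal, so Coriolis balances both:
fV = (1/ρ)|∂P/∂n| + V²/R  →  V² − fR·V + fR·V_g = 0
With fR = 6.62×10⁻⁵ × 380×10³ m = 25.2 m/s:
V = [fR − √((fR)² − 4 fR V_g)]/2 = [25.2 − √(25.2² − 4×25.2×5)]/2 = 6.88 m/s
Supergeostrophic (V > V_g = 5 m/s), as expected around a high.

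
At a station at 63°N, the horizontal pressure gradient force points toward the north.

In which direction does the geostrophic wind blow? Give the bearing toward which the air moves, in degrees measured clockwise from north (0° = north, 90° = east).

090°

The pressure-gradient force points toward the north (bearing 000°).
Geostrophic balance: in the Northern Hemisphere the Coriolis force deflects motion to the right, so the geostrophic wind blows 90° to the right of the pressure-gradient force (low pressure on the left).
Rotating 000° by 90° clockwise gives 090° — the wind blows toward the east.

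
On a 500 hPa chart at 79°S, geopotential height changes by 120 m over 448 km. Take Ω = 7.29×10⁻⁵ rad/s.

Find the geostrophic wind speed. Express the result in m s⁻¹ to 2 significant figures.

18 m s⁻¹

Coriolis parameter at 79°S:
f = 2Ω sin φ = 2 × 7.29×10⁻⁵ × sin 79° = 1.43×10⁻⁴ s⁻¹
Height gradient: |∂Z/∂n| = 120 m / 448000 m = 2.68×10⁻⁴
On a pressure surface, geostrophic balance gives V_g = (g/f)|∂Z/∂n|:
V_g = 9.81 × 2.68×10⁻⁴ / 1.43×10⁻⁴ = 18.4 m/s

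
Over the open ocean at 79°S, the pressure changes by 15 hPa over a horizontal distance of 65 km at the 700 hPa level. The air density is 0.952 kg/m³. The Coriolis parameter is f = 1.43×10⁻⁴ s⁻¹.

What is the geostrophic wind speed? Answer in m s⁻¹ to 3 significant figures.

Pressure gradient: |∂P/∂n| = 1500 Pa / 65000 m = 2.31×10⁻² Pa/m
Geostrophic balance (pressure-gradient force = Coriolis force):
V_g = (1/(fρ)) |∂P/∂n| = 2.31×10⁻² / (1.43×10⁻⁴ × 0.952) = 170 m/s

170 m s⁻¹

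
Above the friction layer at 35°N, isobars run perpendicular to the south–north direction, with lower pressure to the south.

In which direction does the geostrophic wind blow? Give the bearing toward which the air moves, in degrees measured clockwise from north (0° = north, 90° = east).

The pressure-gradient force points toward the south (bearing 180°).
Geostrophic balance: in the Northern Hemisphere the Coriolis force deflects motion to the right, so the geostrophic wind blows 90° to the right of the pressure-gradient force (low pressure on the left).
Rotating 180° by 90° clockwise gives 270° — the wind blows toward the west.

270°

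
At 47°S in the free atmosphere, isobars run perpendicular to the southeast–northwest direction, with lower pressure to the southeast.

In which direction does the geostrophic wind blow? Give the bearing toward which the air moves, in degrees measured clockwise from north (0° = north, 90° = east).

045°

The pressure-gradient force points toward the southeast (bearing 135°).
Geostrophic balance: in the Southern Hemisphere the Coriolis force deflects motion to the left, so the geostrophic wind blows 90° to the left of the pressure-gradient force (low pressure on the right).
Rotating 135° by 90° counterclockwise gives 045° — the wind blows toward the northeast.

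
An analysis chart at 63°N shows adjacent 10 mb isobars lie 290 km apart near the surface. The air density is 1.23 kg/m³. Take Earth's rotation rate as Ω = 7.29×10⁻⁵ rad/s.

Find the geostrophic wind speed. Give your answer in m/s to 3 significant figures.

Coriolis parameter at 63°N:
f = 2Ω sin φ = 2 × 7.29×10⁻⁵ × sin 63° = 1.30×10⁻⁴ s⁻¹
Pressure gradient: |∂P/∂n| = 1000 Pa / 290000 m = 3.45×10⁻³ Pa/m
Geostrophic balance (pressure-gradient force = Coriolis force):
V_g = (1/(fρ)) |∂P/∂n| = 3.45×10⁻³ / (1.30×10⁻⁴ × 1.23) = 21.6 m/s

21.6 m/s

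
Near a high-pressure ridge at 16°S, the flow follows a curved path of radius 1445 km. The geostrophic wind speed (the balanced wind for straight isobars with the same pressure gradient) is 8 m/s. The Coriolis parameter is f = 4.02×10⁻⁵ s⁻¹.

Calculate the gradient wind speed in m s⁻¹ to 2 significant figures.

9.6 m s⁻¹

Around a high, pressure-gradient force acts outward with centrifugal, so Coriolis balances both:
fV = (1/ρ)|∂P/∂n| + V²/R  →  V² − fR·V + fR·V_g = 0
With fR = 4.02×10⁻⁵ × 1445×10³ m = 58.1 m/s:
V = [fR − √((fR)² − 4 fR V_g)]/2 = [58.1 − √(58.1² − 4×58.1×8)]/2 = 9.58 m/s
Supergeostrophic (V > V_g = 8 m/s), as expected around a high.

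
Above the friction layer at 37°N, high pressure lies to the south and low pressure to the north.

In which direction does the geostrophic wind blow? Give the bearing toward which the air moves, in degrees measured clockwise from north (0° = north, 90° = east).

090°

The pressure-gradient force points toward the north (bearing 000°).
Geostrophic balance: in the Northern Hemisphere the Coriolis force deflects motion to the right, so the geostrophic wind blows 90° to the right of the pressure-gradient force (low pressure on the left).
Rotating 000° by 90° clockwise gives 090° — the wind blows toward the east.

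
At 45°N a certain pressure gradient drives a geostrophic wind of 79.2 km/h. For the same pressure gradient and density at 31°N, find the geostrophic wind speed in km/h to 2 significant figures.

110 km/h

With the same pressure gradient and density, V_g ∝ 1/f ∝ 1/sin φ.
V₂ = V₁ · sin φ₁ / sin φ₂ = 79.2 × sin 45° / sin 31°
V₂ = 79.2 × 0.7071/0.5150 = 110 km/h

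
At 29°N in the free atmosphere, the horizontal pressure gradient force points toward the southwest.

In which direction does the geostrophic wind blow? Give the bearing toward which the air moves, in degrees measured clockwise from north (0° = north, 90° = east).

315°

The pressure-gradient force points toward the southwest (bearing 225°).
Geostrophic balance: in the Northern Hemisphere the Coriolis force deflects motion to the right, so the geostrophic wind blows 90° to the right of the pressure-gradient force (low pressure on the left).
Rotating 225° by 90° clockwise gives 315° — the wind blows toward the northwest.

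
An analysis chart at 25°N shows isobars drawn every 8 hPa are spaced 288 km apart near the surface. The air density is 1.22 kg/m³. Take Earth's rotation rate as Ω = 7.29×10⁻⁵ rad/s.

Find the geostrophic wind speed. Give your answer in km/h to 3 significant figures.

Coriolis parameter at 25°N:
f = 2Ω sin φ = 2 × 7.29×10⁻⁵ × sin 25° = 6.16×10⁻⁵ s⁻¹
Pressure gradient: |∂P/∂n| = 800 Pa / 288000 m = 2.78×10⁻³ Pa/m
Geostrophic balance (pressure-gradient force = Coriolis force):
V_g = (1/(fρ)) |∂P/∂n| = 2.78×10⁻³ / (6.16×10⁻⁵ × 1.22) = 37.0 m/s
Converting: 37.0 m/s × 3.6 = 133 km/h

133 km/h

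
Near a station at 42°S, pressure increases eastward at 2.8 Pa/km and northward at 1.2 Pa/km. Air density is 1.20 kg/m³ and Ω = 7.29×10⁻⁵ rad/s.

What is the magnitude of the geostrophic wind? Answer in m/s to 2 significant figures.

Coriolis parameter at 42°S:
f = 2Ω sin φ = 2 × 7.29×10⁻⁵ × sin 42° = 9.76×10⁻⁵ s⁻¹
In the Southern Hemisphere f is negative: f = −9.76×10⁻⁵ s⁻¹.
Component geostrophic relations (x east, y north):
u_g = −(1/(fρ)) ∂P/∂y,  v_g = (1/(fρ)) ∂P/∂x
u_g = −(1.2×10⁻³)/(−9.76×10⁻⁵ × 1.20) = 10.3 m/s;  v_g = (2.8×10⁻³)/(−9.76×10⁻⁵ × 1.20) = −23.9 m/s
|V_g| = √(u_g² + v_g²) = 26.0 m/s

26 m/s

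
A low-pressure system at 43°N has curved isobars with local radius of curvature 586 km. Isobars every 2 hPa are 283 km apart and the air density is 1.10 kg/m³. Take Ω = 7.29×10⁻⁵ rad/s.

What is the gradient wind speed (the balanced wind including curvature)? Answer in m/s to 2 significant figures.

5.9 m/s

Coriolis parameter at 43°N:
f = 2Ω sin φ = 2 × 7.29×10⁻⁵ × sin 43° = 9.94×10⁻⁵ s⁻¹
Pressure gradient: |∂P/∂n| = 200 Pa / 283000 m = 7.07×10⁻⁴ Pa/m
Geostrophic speed: V_g = |∂P/∂n|/(fρ) = 7.07×10⁻⁴/(9.94×10⁻⁵ × 1.10) = 6.46 m/s
Around a low, centrifugal force acts outward with Coriolis, so pressure-gradient force balances both:
(1/ρ)|∂P/∂n| = fV + V²/R  →  V² + fR·V − fR·V_g = 0
With fR = 9.94×10⁻⁵ × 586×10³ m = 58.3 m/s:
V = [−fR + √((fR)² + 4 fR V_g)]/2 = [−58.3 + √(58.3² + 4×58.3×6.46)]/2 = 5.87 m/s
Subgeostrophic (V < V_g = 6.46 m/s), as expected around a low.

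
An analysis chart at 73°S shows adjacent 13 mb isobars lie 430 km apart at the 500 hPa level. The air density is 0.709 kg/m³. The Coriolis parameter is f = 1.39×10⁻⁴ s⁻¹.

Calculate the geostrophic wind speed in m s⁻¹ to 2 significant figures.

31 m s⁻¹

Pressure gradient: |∂P/∂n| = 1300 Pa / 430000 m = 3.02×10⁻³ Pa/m
Geostrophic balance (pressure-gradient force = Coriolis force):
V_g = (1/(fρ)) |∂P/∂n| = 3.02×10⁻³ / (1.39×10⁻⁴ × 0.709) = 30.7 m/s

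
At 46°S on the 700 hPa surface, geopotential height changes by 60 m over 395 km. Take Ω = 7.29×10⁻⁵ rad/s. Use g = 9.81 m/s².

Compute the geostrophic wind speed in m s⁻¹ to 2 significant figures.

14 m s⁻¹

Coriolis parameter at 46°S:
f = 2Ω sin φ = 2 × 7.29×10⁻⁵ × sin 46° = 1.05×10⁻⁴ s⁻¹
Height gradient: |∂Z/∂n| = 60 m / 395000 m = 1.52×10⁻⁴
On a pressure surface, geostrophic balance gives V_g = (g/f)|∂Z/∂n|:
V_g = 9.81 × 1.52×10⁻⁴ / 1.05×10⁻⁴ = 14.2 m/s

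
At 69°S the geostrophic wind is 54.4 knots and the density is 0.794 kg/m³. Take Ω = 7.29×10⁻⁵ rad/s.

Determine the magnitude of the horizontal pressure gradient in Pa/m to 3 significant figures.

3.02×10⁻³ Pa/m

Coriolis parameter at 69°S:
f = 2Ω sin φ = 2 × 7.29×10⁻⁵ × sin 69° = 1.36×10⁻⁴ s⁻¹
Wind speed in SI: 54.4 knots = 28.0 m/s
Geostrophic balance rearranged: |∂P/∂n| = f ρ V_g
|∂P/∂n| = 1.36×10⁻⁴ × 0.794 × 28.0 = 3.02×10⁻³ Pa/m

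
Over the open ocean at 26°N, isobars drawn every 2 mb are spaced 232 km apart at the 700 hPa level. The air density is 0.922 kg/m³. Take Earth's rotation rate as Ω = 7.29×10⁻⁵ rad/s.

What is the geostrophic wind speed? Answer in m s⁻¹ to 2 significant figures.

15 m s⁻¹

Coriolis parameter at 26°N:
f = 2Ω sin φ = 2 × 7.29×10⁻⁵ × sin 26° = 6.39×10⁻⁵ s⁻¹
Pressure gradient: |∂P/∂n| = 200 Pa / 232000 m = 8.62×10⁻⁴ Pa/m
Geostrophic balance (pressure-gradient force = Coriolis force):
V_g = (1/(fρ)) |∂P/∂n| = 8.62×10⁻⁴ / (6.39×10⁻⁵ × 0.922) = 14.6 m/s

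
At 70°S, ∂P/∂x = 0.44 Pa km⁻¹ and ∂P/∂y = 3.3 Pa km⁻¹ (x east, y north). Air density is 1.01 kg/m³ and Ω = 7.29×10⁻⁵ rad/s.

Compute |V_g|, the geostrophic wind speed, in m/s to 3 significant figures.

Coriolis parameter at 70°S:
f = 2Ω sin φ = 2 × 7.29×10⁻⁵ × sin 70° = 1.37×10⁻⁴ s⁻¹
In the Southern Hemisphere f is negative: f = −1.37×10⁻⁴ s⁻¹.
Component geostrophic relations (x east, y north):
u_g = −(1/(fρ)) ∂P/∂y,  v_g = (1/(fρ)) ∂P/∂x
u_g = −(3.3×10⁻³)/(−1.37×10⁻⁴ × 1.01) = 23.8 m/s;  v_g = (0.44×10⁻³)/(−1.37×10⁻⁴ × 1.01) = −3.18 m/s
|V_g| = √(u_g² + v_g²) = 24.1 m/s

24.1 m/s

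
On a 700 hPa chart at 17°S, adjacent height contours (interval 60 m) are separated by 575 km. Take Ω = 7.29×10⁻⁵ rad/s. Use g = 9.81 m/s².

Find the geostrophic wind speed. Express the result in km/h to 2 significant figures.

86 km/h

Coriolis parameter at 17°S:
f = 2Ω sin φ = 2 × 7.29×10⁻⁵ × sin 17° = 4.26×10⁻⁵ s⁻¹
Height gradient: |∂Z/∂n| = 60 m / 575000 m = 1.04×10⁻⁴
On a pressure surface, geostrophic balance gives V_g = (g/f)|∂Z/∂n|:
V_g = 9.81 × 1.04×10⁻⁴ / 4.26×10⁻⁵ = 24.0 m/s
Converting: 24.0 m/s × 3.6 = 86 km/h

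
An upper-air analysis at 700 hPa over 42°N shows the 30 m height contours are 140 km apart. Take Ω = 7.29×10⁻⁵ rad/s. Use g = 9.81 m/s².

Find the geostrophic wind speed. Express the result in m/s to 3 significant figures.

21.5 m/s

Coriolis parameter at 42°N:
f = 2Ω sin φ = 2 × 7.29×10⁻⁵ × sin 42° = 9.76×10⁻⁵ s⁻¹
Height gradient: |∂Z/∂n| = 30 m / 140000 m = 2.14×10⁻⁴
On a pressure surface, geostrophic balance gives V_g = (g/f)|∂Z/∂n|:
V_g = 9.81 × 2.14×10⁻⁴ / 9.76×10⁻⁵ = 21.5 m/s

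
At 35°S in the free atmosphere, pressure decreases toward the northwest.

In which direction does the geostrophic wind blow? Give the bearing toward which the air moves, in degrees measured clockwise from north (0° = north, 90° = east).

225°

The pressure-gradient force points toward the northwest (bearing 315°).
Geostrophic balance: in the Southern Hemisphere the Coriolis force deflects motion to the left, so the geostrophic wind blows 90° to the left of the pressure-gradient force (low pressure on the right).
Rotating 315° by 90° counterclockwise gives 225° — the wind blows toward the southwest.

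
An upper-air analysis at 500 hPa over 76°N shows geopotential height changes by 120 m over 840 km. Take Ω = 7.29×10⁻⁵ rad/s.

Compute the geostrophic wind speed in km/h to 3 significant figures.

Coriolis parameter at 76°N:
f = 2Ω sin φ = 2 × 7.29×10⁻⁵ × sin 76° = 1.41×10⁻⁴ s⁻¹
Height gradient: |∂Z/∂n| = 120 m / 840000 m = 1.43×10⁻⁴
On a pressure surface, geostrophic balance gives V_g = (g/f)|∂Z/∂n|:
V_g = 9.81 × 1.43×10⁻⁴ / 1.41×10⁻⁴ = 9.91 m/s
Converting: 9.91 m/s × 3.6 = 35.7 km/h

35.7 km/h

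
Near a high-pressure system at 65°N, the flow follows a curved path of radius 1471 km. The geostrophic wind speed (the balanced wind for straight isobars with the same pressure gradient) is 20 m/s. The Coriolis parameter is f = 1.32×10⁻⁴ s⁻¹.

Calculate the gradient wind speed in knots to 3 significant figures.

44.0 knots

Around a high, pressure-gradient force acts outward with centrifugal, so Coriolis balances both:
fV = (1/ρ)|∂P/∂n| + V²/R  →  V² − fR·V + fR·V_g = 0
With fR = 1.32×10⁻⁴ × 1471×10³ m = 194 m/s:
V = [fR − √((fR)² − 4 fR V_g)]/2 = [194 − √(194² − 4×194×20)]/2 = 22.6 m/s
Supergeostrophic (V > V_g = 20 m/s), as expected around a high.
Converting: 22.6 m/s × 1.944 = 44.0 knots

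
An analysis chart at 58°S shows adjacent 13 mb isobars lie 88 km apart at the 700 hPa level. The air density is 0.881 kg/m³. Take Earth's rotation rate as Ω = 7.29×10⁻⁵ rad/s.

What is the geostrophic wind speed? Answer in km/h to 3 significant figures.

Coriolis parameter at 58°S:
f = 2Ω sin φ = 2 × 7.29×10⁻⁵ × sin 58° = 1.24×10⁻⁴ s⁻¹
Pressure gradient: |∂P/∂n| = 1300 Pa / 88000 m = 1.48×10⁻² Pa/m
Geostrophic balance (pressure-gradient force = Coriolis force):
V_g = (1/(fρ)) |∂P/∂n| = 1.48×10⁻² / (1.24×10⁻⁴ × 0.881) = 136 m/s
Converting: 136 m/s × 3.6 = 488 km/h

488 km/h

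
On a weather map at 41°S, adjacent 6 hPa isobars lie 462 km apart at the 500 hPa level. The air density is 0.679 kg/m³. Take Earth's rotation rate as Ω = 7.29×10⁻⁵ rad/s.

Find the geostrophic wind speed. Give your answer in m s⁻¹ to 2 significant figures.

20 m s⁻¹

Coriolis parameter at 41°S:
f = 2Ω sin φ = 2 × 7.29×10⁻⁵ × sin 41° = 9.57×10⁻⁵ s⁻¹
Pressure gradient: |∂P/∂n| = 600 Pa / 462000 m = 1.30×10⁻³ Pa/m
Geostrophic balance (pressure-gradient force = Coriolis force):
V_g = (1/(fρ)) |∂P/∂n| = 1.30×10⁻³ / (9.57×10⁻⁵ × 0.679) = 20.0 m/s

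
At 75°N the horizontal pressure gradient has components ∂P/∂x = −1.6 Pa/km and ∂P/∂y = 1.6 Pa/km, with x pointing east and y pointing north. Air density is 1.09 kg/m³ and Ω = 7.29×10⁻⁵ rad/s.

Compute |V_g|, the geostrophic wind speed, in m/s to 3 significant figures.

Coriolis parameter at 75°N:
f = 2Ω sin φ = 2 × 7.29×10⁻⁵ × sin 75° = 1.41×10⁻⁴ s⁻¹
Component geostrophic relations (x east, y north):
u_g = −(1/(fρ)) ∂P/∂y,  v_g = (1/(fρ)) ∂P/∂x
u_g = −(1.6×10⁻³)/(1.41×10⁻⁴ × 1.09) = −10.4 m/s;  v_g = (−1.6×10⁻³)/(1.41×10⁻⁴ × 1.09) = −10.4 m/s
|V_g| = √(u_g² + v_g²) = 14.7 m/s

14.7 m/s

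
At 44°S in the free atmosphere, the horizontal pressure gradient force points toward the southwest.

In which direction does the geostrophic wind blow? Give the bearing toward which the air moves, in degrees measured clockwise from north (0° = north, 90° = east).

135°

The pressure-gradient force points toward the southwest (bearing 225°).
Geostrophic balance: in the Southern Hemisphere the Coriolis force deflects motion to the left, so the geostrophic wind blows 90° to the left of the pressure-gradient force (low pressure on the right).
Rotating 225° by 90° counterclockwise gives 135° — the wind blows toward the southeast.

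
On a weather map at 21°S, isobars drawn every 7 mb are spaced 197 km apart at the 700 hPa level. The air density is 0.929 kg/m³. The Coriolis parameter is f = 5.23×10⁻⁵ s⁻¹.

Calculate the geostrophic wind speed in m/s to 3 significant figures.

73.1 m/s

Pressure gradient: |∂P/∂n| = 700 Pa / 197000 m = 3.55×10⁻³ Pa/m
Geostrophic balance (pressure-gradient force = Coriolis force):
V_g = (1/(fρ)) |∂P/∂n| = 3.55×10⁻³ / (5.23×10⁻⁵ × 0.929) = 73.1 m/s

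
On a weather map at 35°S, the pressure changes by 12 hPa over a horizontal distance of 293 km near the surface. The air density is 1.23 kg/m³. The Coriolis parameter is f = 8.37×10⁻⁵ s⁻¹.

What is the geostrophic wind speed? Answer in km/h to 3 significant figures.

Pressure gradient: |∂P/∂n| = 1200 Pa / 293000 m = 4.10×10⁻³ Pa/m
Geostrophic balance (pressure-gradient force = Coriolis force):
V_g = (1/(fρ)) |∂P/∂n| = 4.10×10⁻³ / (8.37×10⁻⁵ × 1.23) = 39.8 m/s
Converting: 39.8 m/s × 3.6 = 143 km/h

143 km/h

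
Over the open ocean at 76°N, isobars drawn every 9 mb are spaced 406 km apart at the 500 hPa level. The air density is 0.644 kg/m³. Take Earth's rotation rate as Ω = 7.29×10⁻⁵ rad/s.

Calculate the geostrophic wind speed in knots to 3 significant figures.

47.3 knots

Coriolis parameter at 76°N:
f = 2Ω sin φ = 2 × 7.29×10⁻⁵ × sin 76° = 1.41×10⁻⁴ s⁻¹
Pressure gradient: |∂P/∂n| = 900 Pa / 406000 m = 2.22×10⁻³ Pa/m
Geostrophic balance (pressure-gradient force = Coriolis force):
V_g = (1/(fρ)) |∂P/∂n| = 2.22×10⁻³ / (1.41×10⁻⁴ × 0.644) = 24.3 m/s
Converting: 24.3 m/s × 1.944 = 47.3 knots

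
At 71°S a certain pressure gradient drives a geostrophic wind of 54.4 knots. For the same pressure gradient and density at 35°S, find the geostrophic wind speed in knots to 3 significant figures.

89.7 knots

With the same pressure gradient and density, V_g ∝ 1/f ∝ 1/sin φ.
V₂ = V₁ · sin φ₁ / sin φ₂ = 54.4 × sin 71° / sin 35°
V₂ = 54.4 × 0.9455/0.5736 = 89.7 knots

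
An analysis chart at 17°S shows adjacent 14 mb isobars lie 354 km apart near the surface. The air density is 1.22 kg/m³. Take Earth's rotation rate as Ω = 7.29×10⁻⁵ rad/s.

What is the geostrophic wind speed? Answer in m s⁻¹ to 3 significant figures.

Coriolis parameter at 17°S:
f = 2Ω sin φ = 2 × 7.29×10⁻⁵ × sin 17° = 4.26×10⁻⁵ s⁻¹
Pressure gradient: |∂P/∂n| = 1400 Pa / 354000 m = 3.95×10⁻³ Pa/m
Geostrophic balance (pressure-gradient force = Coriolis force):
V_g = (1/(fρ)) |∂P/∂n| = 3.95×10⁻³ / (4.26×10⁻⁵ × 1.22) = 76.0 m/s

76.0 m s⁻¹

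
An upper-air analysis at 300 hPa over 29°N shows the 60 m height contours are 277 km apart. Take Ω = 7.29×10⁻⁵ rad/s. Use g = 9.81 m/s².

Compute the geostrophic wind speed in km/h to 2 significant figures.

110 km/h

Coriolis parameter at 29°N:
f = 2Ω sin φ = 2 × 7.29×10⁻⁵ × sin 29° = 7.07×10⁻⁵ s⁻¹
Height gradient: |∂Z/∂n| = 60 m / 277000 m = 2.17×10⁻⁴
On a pressure surface, geostrophic balance gives V_g = (g/f)|∂Z/∂n|:
V_g = 9.81 × 2.17×10⁻⁴ / 7.07×10⁻⁵ = 30.1 m/s
Converting: 30.1 m/s × 3.6 = 110 km/h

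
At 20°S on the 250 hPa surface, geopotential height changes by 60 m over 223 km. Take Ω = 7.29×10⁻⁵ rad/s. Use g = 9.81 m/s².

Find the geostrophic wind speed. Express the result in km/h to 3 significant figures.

191 km/h

Coriolis parameter at 20°S:
f = 2Ω sin φ = 2 × 7.29×10⁻⁵ × sin 20° = 4.99×10⁻⁵ s⁻¹
Height gradient: |∂Z/∂n| = 60 m / 223000 m = 2.69×10⁻⁴
On a pressure surface, geostrophic balance gives V_g = (g/f)|∂Z/∂n|:
V_g = 9.81 × 2.69×10⁻⁴ / 4.99×10⁻⁵ = 52.9 m/s
Converting: 52.9 m/s × 3.6 = 191 km/h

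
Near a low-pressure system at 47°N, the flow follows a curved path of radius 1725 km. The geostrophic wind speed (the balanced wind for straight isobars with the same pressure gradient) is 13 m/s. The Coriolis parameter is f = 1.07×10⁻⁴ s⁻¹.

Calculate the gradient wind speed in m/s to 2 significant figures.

Around a low, centrifugal force acts outward with Coriolis, so pressure-gradient force balances both:
(1/ρ)|∂P/∂n| = fV + V²/R  →  V² + fR·V − fR·V_g = 0
With fR = 1.07×10⁻⁴ × 1725×10³ m = 185 m/s:
V = [−fR + √((fR)² + 4 fR V_g)]/2 = [−185 + √(185² + 4×185×13)]/2 = 12.2 m/s
Subgeostrophic (V < V_g = 13 m/s), as expected around a low.

12 m/s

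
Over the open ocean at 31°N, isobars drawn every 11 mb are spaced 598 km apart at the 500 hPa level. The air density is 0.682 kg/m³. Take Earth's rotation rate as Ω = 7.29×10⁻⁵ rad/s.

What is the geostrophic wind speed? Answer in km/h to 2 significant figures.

130 km/h

Coriolis parameter at 31°N:
f = 2Ω sin φ = 2 × 7.29×10⁻⁵ × sin 31° = 7.51×10⁻⁵ s⁻¹
Pressure gradient: |∂P/∂n| = 1100 Pa / 598000 m = 1.84×10⁻³ Pa/m
Geostrophic balance (pressure-gradient force = Coriolis force):
V_g = (1/(fρ)) |∂P/∂n| = 1.84×10⁻³ / (7.51×10⁻⁵ × 0.682) = 35.9 m/s
Converting: 35.9 m/s × 3.6 = 130 km/h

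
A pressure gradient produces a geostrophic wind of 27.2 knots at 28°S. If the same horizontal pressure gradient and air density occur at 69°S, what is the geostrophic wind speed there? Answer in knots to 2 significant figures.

With the same pressure gradient and density, V_g ∝ 1/f ∝ 1/sin φ.
V₂ = V₁ · sin φ₁ / sin φ₂ = 27.2 × sin 28° / sin 69°
V₂ = 27.2 × 0.4695/0.9336 = 14 knots

14 knots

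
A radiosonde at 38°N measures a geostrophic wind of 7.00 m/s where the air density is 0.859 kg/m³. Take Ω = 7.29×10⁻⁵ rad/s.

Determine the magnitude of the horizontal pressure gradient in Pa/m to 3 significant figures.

Coriolis parameter at 38°N:
f = 2Ω sin φ = 2 × 7.29×10⁻⁵ × sin 38° = 8.98×10⁻⁵ s⁻¹
Geostrophic balance rearranged: |∂P/∂n| = f ρ V_g
|∂P/∂n| = 8.98×10⁻⁵ × 0.859 × 7.00 = 5.40×10⁻⁴ Pa/m

5.40×10⁻⁴ Pa/m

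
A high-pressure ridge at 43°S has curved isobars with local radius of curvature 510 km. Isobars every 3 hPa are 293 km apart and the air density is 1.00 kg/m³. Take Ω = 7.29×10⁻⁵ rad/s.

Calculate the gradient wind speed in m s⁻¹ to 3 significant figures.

Coriolis parameter at 43°S:
f = 2Ω sin φ = 2 × 7.29×10⁻⁵ × sin 43° = 9.94×10⁻⁵ s⁻¹
Pressure gradient: |∂P/∂n| = 300 Pa / 293000 m = 1.02×10⁻³ Pa/m
Geostrophic speed: V_g = |∂P/∂n|/(fρ) = 1.02×10⁻³/(9.94×10⁻⁵ × 1.00) = 10.3 m/s
Around a high, pressure-gradient force acts outward with centrifugal, so Coriolis balances both:
fV = (1/ρ)|∂P/∂n| + V²/R  →  V² − fR·V + fR·V_g = 0
With fR = 9.94×10⁻⁵ × 510×10³ m = 50.7 m/s:
V = [fR − √((fR)² − 4 fR V_g)]/2 = [50.7 − √(50.7² − 4×50.7×10.3)]/2 = 14.4 m/s
Supergeostrophic (V > V_g = 10.3 m/s), as expected around a high.

14.4 m s⁻¹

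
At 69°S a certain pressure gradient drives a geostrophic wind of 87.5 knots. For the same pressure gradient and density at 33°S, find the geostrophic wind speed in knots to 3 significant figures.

150 knots

With the same pressure gradient and density, V_g ∝ 1/f ∝ 1/sin φ.
V₂ = V₁ · sin φ₁ / sin φ₂ = 87.5 × sin 69° / sin 33°
V₂ = 87.5 × 0.9336/0.5446 = 150 knots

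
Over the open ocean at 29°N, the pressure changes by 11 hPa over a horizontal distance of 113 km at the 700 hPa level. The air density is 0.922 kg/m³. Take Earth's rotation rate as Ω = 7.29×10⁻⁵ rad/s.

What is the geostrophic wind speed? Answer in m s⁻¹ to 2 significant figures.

Coriolis parameter at 29°N:
f = 2Ω sin φ = 2 × 7.29×10⁻⁵ × sin 29° = 7.07×10⁻⁵ s⁻¹
Pressure gradient: |∂P/∂n| = 1100 Pa / 113000 m = 9.73×10⁻³ Pa/m
Geostrophic balance (pressure-gradient force = Coriolis force):
V_g = (1/(fρ)) |∂P/∂n| = 9.73×10⁻³ / (7.07×10⁻⁵ × 0.922) = 149 m/s

150 m s⁻¹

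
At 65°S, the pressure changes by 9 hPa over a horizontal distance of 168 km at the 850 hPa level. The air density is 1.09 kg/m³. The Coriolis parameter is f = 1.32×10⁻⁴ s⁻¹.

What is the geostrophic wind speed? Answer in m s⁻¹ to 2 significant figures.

37 m s⁻¹

Pressure gradient: |∂P/∂n| = 900 Pa / 168000 m = 5.36×10⁻³ Pa/m
Geostrophic balance (pressure-gradient force = Coriolis force):
V_g = (1/(fρ)) |∂P/∂n| = 5.36×10⁻³ / (1.32×10⁻⁴ × 1.09) = 37.2 m/s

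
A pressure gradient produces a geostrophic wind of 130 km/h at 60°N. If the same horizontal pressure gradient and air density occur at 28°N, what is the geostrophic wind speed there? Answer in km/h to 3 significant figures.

With the same pressure gradient and density, V_g ∝ 1/f ∝ 1/sin φ.
V₂ = V₁ · sin φ₁ / sin φ₂ = 130 × sin 60° / sin 28°
V₂ = 130 × 0.8660/0.4695 = 240 km/h

240 km/h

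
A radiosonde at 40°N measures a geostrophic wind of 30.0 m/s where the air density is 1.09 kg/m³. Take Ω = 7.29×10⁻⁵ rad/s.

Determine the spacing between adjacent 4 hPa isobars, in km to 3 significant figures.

131 km

Coriolis parameter at 40°N:
f = 2Ω sin φ = 2 × 7.29×10⁻⁵ × sin 40° = 9.37×10⁻⁵ s⁻¹
Geostrophic balance rearranged: |∂P/∂n| = f ρ V_g
|∂P/∂n| = 9.37×10⁻⁵ × 1.09 × 30.0 = 3.06×10⁻³ Pa/m
Isobar spacing: Δn = ΔP/|∂P/∂n| = 400 Pa / 3.06×10⁻³ Pa/m = 130523 m ≈ 131 km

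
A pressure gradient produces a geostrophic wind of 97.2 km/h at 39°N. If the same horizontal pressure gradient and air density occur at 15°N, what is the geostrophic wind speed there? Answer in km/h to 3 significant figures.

With the same pressure gradient and density, V_g ∝ 1/f ∝ 1/sin φ.
V₂ = V₁ · sin φ₁ / sin φ₂ = 97.2 × sin 39° / sin 15°
V₂ = 97.2 × 0.6293/0.2588 = 236 km/h

236 km/h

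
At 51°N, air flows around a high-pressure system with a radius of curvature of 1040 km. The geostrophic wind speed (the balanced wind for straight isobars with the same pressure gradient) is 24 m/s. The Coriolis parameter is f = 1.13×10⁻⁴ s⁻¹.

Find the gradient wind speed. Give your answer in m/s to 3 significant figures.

Around a high, pressure-gradient force acts outward with centrifugal, so Coriolis balances both:
fV = (1/ρ)|∂P/∂n| + V²/R  →  V² − fR·V + fR·V_g = 0
With fR = 1.13×10⁻⁴ × 1040×10³ m = 118 m/s:
V = [fR − √((fR)² − 4 fR V_g)]/2 = [118 − √(118² − 4×118×24)]/2 = 33.6 m/s
Supergeostrophic (V > V_g = 24 m/s), as expected around a high.

33.6 m/s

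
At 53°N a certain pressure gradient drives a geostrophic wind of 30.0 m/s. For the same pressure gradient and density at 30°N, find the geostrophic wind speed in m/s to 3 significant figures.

With the same pressure gradient and density, V_g ∝ 1/f ∝ 1/sin φ.
V₂ = V₁ · sin φ₁ / sin φ₂ = 30.0 × sin 53° / sin 30°
V₂ = 30.0 × 0.7986/0.5000 = 47.9 m/s

47.9 m/s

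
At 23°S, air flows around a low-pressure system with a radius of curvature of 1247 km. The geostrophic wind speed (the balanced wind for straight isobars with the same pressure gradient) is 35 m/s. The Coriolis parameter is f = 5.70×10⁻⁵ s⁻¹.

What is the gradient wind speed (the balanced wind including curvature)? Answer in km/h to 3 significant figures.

92.5 km/h

Around a low, centrifugal force acts outward with Coriolis, so pressure-gradient force balances both:
(1/ρ)|∂P/∂n| = fV + V²/R  →  V² + fR·V − fR·V_g = 0
With fR = 5.70×10⁻⁵ × 1247×10³ m = 71.1 m/s:
V = [−fR + √((fR)² + 4 fR V_g)]/2 = [−71.1 + √(71.1² + 4×71.1×35)]/2 = 25.7 m/s
Subgeostrophic (V < V_g = 35 m/s), as expected around a low.
Converting: 25.7 m/s × 3.6 = 92.5 km/h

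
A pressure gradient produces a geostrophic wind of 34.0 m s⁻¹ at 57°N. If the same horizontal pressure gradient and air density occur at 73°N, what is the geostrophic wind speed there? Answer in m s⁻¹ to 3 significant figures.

With the same pressure gradient and density, V_g ∝ 1/f ∝ 1/sin φ.
V₂ = V₁ · sin φ₁ / sin φ₂ = 34.0 × sin 57° / sin 73°
V₂ = 34.0 × 0.8387/0.9563 = 29.8 m s⁻¹

29.8 m s⁻¹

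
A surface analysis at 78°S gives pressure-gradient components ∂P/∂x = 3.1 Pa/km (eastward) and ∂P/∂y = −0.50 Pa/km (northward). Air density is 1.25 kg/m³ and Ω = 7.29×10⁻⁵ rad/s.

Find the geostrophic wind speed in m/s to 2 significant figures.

18 m/s

Coriolis parameter at 78°S:
f = 2Ω sin φ = 2 × 7.29×10⁻⁵ × sin 78° = 1.43×10⁻⁴ s⁻¹
In the Southern Hemisphere f is negative: f = −1.43×10⁻⁴ s⁻¹.
Component geostrophic relations (x east, y north):
u_g = −(1/(fρ)) ∂P/∂y,  v_g = (1/(fρ)) ∂P/∂x
u_g = −(−0.50×10⁻³)/(−1.43×10⁻⁴ × 1.25) = −2.80 m/s;  v_g = (3.1×10⁻³)/(−1.43×10⁻⁴ × 1.25) = −17.4 m/s
|V_g| = √(u_g² + v_g²) = 17.6 m/s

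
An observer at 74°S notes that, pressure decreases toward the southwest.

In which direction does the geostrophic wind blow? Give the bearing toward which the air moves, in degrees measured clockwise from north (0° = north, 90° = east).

135°

The pressure-gradient force points toward the southwest (bearing 225°).
Geostrophic balance: in the Southern Hemisphere the Coriolis force deflects motion to the left, so the geostrophic wind blows 90° to the left of the pressure-gradient force (low pressure on the right).
Rotating 225° by 90° counterclockwise gives 135° — the wind blows toward the southeast.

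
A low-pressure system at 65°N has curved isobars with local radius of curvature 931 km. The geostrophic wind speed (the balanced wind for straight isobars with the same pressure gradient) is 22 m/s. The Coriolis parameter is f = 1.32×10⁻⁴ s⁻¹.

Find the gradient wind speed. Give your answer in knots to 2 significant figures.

37 knots

Around a low, centrifugal force acts outward with Coriolis, so pressure-gradient force balances both:
(1/ρ)|∂P/∂n| = fV + V²/R  →  V² + fR·V − fR·V_g = 0
With fR = 1.32×10⁻⁴ × 931×10³ m = 123 m/s:
V = [−fR + √((fR)² + 4 fR V_g)]/2 = [−123 + √(123² + 4×123×22)]/2 = 19 m/s
Subgeostrophic (V < V_g = 22 m/s), as expected around a low.
Converting: 19 m/s × 1.944 = 37 knots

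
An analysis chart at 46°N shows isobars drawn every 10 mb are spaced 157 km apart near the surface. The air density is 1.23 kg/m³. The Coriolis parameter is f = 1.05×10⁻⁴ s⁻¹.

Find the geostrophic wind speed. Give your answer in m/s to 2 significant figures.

Pressure gradient: |∂P/∂n| = 1000 Pa / 157000 m = 6.37×10⁻³ Pa/m
Geostrophic balance (pressure-gradient force = Coriolis force):
V_g = (1/(fρ)) |∂P/∂n| = 6.37×10⁻³ / (1.05×10⁻⁴ × 1.23) = 49.3 m/s

49 m/s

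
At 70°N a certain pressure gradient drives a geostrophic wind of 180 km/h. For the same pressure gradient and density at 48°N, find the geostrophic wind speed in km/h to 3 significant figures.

228 km/h

With the same pressure gradient and density, V_g ∝ 1/f ∝ 1/sin φ.
V₂ = V₁ · sin φ₁ / sin φ₂ = 180 × sin 70° / sin 48°
V₂ = 180 × 0.9397/0.7431 = 228 km/h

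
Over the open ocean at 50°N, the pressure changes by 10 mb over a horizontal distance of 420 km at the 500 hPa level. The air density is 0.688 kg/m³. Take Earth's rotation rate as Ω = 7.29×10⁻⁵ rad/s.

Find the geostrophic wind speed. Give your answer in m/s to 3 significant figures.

Coriolis parameter at 50°N:
f = 2Ω sin φ = 2 × 7.29×10⁻⁵ × sin 50° = 1.12×10⁻⁴ s⁻¹
Pressure gradient: |∂P/∂n| = 1000 Pa / 420000 m = 2.38×10⁻³ Pa/m
Geostrophic balance (pressure-gradient force = Coriolis force):
V_g = (1/(fρ)) |∂P/∂n| = 2.38×10⁻³ / (1.12×10⁻⁴ × 0.688) = 31.0 m/s

31.0 m/s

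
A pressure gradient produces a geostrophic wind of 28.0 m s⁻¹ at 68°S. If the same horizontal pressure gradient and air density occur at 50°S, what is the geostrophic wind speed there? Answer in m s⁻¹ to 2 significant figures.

34 m s⁻¹

With the same pressure gradient and density, V_g ∝ 1/f ∝ 1/sin φ.
V₂ = V₁ · sin φ₁ / sin φ₂ = 28.0 × sin 68° / sin 50°
V₂ = 28.0 × 0.9272/0.7660 = 34 m s⁻¹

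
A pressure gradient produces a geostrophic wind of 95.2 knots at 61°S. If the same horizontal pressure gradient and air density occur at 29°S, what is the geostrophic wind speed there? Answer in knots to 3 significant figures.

172 knots

With the same pressure gradient and density, V_g ∝ 1/f ∝ 1/sin φ.
V₂ = V₁ · sin φ₁ / sin φ₂ = 95.2 × sin 61° / sin 29°
V₂ = 95.2 × 0.8746/0.4848 = 172 knots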